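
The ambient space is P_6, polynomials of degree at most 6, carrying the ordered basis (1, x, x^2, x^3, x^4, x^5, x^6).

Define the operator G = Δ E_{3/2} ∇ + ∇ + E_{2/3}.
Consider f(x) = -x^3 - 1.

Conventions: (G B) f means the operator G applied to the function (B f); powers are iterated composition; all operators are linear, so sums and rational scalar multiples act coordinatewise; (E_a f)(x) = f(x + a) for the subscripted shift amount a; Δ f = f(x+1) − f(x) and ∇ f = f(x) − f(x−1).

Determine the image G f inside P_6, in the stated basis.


∇ f = -3x^2 + 3x - 1
E_{3/2} ∇ f = -3x^2 - 6x - 13/4
Δ E_{3/2} ∇ f = -6x - 9
∇ f = -3x^2 + 3x - 1
E_{2/3} f = -x^3 - 2x^2 - (4/3)x - 35/27
(Δ E_{3/2} ∇ + ∇ + E_{2/3}) f = -x^3 - 5x^2 - (13/3)x - 305/27

the result is g(x) = -x^3 - 5x^2 - (13/3)x - 305/27


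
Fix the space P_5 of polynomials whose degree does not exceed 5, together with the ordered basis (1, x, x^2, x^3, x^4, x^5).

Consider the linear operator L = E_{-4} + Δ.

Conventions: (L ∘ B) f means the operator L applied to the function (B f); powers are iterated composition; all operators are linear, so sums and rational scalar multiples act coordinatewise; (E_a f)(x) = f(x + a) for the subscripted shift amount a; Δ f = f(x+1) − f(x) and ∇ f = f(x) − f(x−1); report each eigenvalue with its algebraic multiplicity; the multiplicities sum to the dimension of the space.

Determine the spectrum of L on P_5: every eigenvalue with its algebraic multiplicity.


λ = 1 (multiplicity 6)

image of 1: 1
image of x: x - 3
image of x^2: x^2 - 6x + 17
image of x^3: x^3 - 9x^2 + 51x - 63
image of x^4: x^4 - 12x^3 + 102x^2 - 252x + 257
image of x^5: x^5 - 15x^4 + 170x^3 - 630x^2 + 1285x - 1023
the matrix is upper triangular; its diagonal is (1, 1, 1, 1, 1, 1)
for a triangular matrix the eigenvalues are the diagonal entries, with algebraic multiplicity their repetition count


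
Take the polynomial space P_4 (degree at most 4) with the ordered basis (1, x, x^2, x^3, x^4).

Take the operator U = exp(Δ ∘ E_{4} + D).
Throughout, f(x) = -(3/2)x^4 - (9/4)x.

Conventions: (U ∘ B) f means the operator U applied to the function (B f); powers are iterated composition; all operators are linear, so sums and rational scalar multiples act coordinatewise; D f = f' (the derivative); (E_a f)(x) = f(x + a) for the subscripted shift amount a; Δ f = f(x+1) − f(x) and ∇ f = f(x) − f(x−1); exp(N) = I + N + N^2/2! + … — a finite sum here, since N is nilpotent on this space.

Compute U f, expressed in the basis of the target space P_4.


g(x) = -(3/2)x^4 - 12x^3 - 117x^2 - (2961/4)x - 4005/2

order-1 term: -12x^3 - 81x^2 - 366x - 558
order-2 term: -36x^2 - 324x - 2193/2
order-3 term: -48x - 324
order-4 term: -24
the series for exp(Δ ∘ E_{4} + D) f terminates at order 4
exp(Δ ∘ E_{4} + D) f = -(3/2)x^4 - 12x^3 - 117x^2 - (2961/4)x - 4005/2


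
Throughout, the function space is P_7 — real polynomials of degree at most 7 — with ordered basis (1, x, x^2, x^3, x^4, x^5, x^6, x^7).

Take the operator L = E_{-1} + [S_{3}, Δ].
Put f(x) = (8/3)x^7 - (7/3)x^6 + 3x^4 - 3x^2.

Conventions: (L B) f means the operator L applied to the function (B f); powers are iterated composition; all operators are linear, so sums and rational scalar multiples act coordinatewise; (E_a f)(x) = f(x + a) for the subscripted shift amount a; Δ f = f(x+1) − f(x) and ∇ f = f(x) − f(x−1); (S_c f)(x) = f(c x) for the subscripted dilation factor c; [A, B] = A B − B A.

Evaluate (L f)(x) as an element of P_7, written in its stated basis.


g(x) = (8/3)x^7 - 27237x^6 - 101990x^5 - (522016/3)x^4 - 169360x^3 - 98140x^2 - (94432/3)x - 13055/3

E_{-1} f = (8/3)x^7 - 21x^6 + 70x^5 - (376/3)x^4 + 128x^3 - 76x^2 + (80/3)x - 5
Δ f = (56/3)x^6 + 42x^5 + (175/3)x^4 + (176/3)x^3 + 39x^2 + (32/3)x + 1/3
S_{3} Δ f = 13608x^6 + 10206x^5 + 4725x^4 + 1584x^3 + 351x^2 + 32x + 1/3
S_{3} f = 5832x^7 - 1701x^6 + 243x^4 - 27x^2
Δ S_{3} f = 40824x^6 + 112266x^5 + 178605x^4 + 171072x^3 + 98415x^2 + 31536x + 4347
[S_{3}, Δ] f = -27216x^6 - 102060x^5 - 173880x^4 - 169488x^3 - 98064x^2 - 31504x - 13040/3
(E_{-1} + [S_{3}, Δ]) f = (8/3)x^7 - 27237x^6 - 101990x^5 - (522016/3)x^4 - 169360x^3 - 98140x^2 - (94432/3)x - 13055/3


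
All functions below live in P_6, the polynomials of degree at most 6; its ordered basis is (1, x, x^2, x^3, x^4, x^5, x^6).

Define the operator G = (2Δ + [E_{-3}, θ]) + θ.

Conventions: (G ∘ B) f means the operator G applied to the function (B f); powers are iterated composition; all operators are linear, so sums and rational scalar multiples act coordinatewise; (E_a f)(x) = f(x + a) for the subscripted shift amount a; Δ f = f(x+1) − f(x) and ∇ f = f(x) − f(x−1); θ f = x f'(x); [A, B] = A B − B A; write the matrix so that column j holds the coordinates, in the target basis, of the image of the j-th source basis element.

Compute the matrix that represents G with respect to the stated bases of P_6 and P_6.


image of 1: 0
image of x: x - 1
image of x^2: 2x^2 - 2x + 20
image of x^3: 3x^3 - 3x^2 + 60x - 79
image of x^4: 4x^4 - 4x^3 + 120x^2 - 316x + 326
image of x^5: 5x^5 - 5x^4 + 200x^3 - 790x^2 + 1630x - 1213
image of x^6: 6x^6 - 6x^5 + 300x^4 - 1580x^3 + 4890x^2 - 7278x + 4376
each image's coordinates form column j of the matrix

the matrix is [[0, -1, 20, -79, 326, -1213, 4376]; [0, 1, -2, 60, -316, 1630, -7278]; [0, 0, 2, -3, 120, -790, 4890]; [0, 0, 0, 3, -4, 200, -1580]; [0, 0, 0, 0, 4, -5, 300]; [0, 0, 0, 0, 0, 5, -6]; [0, 0, 0, 0, 0, 0, 6]] (rows listed top to bottom)


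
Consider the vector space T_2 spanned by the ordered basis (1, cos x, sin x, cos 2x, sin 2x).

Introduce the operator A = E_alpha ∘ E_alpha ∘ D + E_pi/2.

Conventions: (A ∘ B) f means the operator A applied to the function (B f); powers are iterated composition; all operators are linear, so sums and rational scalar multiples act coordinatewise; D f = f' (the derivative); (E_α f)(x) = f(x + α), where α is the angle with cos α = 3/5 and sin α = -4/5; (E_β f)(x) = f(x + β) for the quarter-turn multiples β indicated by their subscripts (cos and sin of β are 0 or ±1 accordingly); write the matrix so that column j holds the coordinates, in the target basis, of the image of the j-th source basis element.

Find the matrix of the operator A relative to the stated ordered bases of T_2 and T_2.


the matrix is [[1, 0, 0, 0, 0]; [0, 24/25, 18/25, 0, 0]; [0, -18/25, 24/25, 0, 0]; [0, 0, 0, -1297/625, -1054/625]; [0, 0, 0, 1054/625, -1297/625]] (rows listed top to bottom)

image of 1: 1
image of cos x: (24/25)cos x - (18/25)sin x
image of sin x: (18/25)cos x + (24/25)sin x
image of cos 2x: -(1297/625)cos 2x + (1054/625)sin 2x
image of sin 2x: -(1054/625)cos 2x - (1297/625)sin 2x
each image's coordinates form column j of the matrix


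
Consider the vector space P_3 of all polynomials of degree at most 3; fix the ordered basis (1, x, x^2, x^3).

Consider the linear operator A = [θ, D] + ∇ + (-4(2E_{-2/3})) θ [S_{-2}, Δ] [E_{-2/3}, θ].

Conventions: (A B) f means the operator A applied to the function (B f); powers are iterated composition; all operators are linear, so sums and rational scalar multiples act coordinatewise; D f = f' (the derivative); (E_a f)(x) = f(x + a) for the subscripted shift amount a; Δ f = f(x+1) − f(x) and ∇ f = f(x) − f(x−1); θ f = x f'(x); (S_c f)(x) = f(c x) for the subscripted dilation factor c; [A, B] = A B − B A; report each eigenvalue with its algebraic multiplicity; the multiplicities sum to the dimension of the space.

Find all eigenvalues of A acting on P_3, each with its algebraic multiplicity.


λ = 0 (multiplicity 4)

image of 1: 0
image of x: 0
image of x^2: -1
image of x^3: -195x + 129
the matrix is upper triangular; its diagonal is (0, 0, 0, 0)
for a triangular matrix the eigenvalues are the diagonal entries, with algebraic multiplicity their repetition count


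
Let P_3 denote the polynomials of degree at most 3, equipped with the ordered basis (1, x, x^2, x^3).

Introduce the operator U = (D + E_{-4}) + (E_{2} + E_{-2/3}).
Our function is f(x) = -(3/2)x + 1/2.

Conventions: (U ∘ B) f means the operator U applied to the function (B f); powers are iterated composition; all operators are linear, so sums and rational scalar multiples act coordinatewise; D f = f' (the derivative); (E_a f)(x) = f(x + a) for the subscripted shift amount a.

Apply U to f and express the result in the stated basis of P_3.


the result is g(x) = -(9/2)x + 4

D f = -3/2
E_{-4} f = -(3/2)x + 13/2
(D + E_{-4}) f = -(3/2)x + 5
E_{2} f = -(3/2)x - 5/2
E_{-2/3} f = -(3/2)x + 3/2
(E_{2} + E_{-2/3}) f = -3x - 1
((D + E_{-4}) + (E_{2} + E_{-2/3})) f = -(9/2)x + 4


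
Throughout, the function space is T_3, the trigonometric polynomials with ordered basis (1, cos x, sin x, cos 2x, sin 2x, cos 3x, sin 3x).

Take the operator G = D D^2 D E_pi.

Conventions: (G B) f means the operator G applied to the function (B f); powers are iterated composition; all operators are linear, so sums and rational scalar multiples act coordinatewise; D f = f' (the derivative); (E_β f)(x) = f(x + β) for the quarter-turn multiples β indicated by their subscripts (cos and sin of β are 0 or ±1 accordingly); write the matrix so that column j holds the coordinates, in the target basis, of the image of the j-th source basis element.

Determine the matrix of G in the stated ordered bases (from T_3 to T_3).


image of 1: 0
image of cos x: -cos x
image of sin x: -sin x
image of cos 2x: 16cos 2x
image of sin 2x: 16sin 2x
image of cos 3x: -81cos 3x
image of sin 3x: -81sin 3x
each image's coordinates form column j of the matrix

the matrix is [[0, 0, 0, 0, 0, 0, 0]; [0, -1, 0, 0, 0, 0, 0]; [0, 0, -1, 0, 0, 0, 0]; [0, 0, 0, 16, 0, 0, 0]; [0, 0, 0, 0, 16, 0, 0]; [0, 0, 0, 0, 0, -81, 0]; [0, 0, 0, 0, 0, 0, -81]] (rows listed top to bottom)


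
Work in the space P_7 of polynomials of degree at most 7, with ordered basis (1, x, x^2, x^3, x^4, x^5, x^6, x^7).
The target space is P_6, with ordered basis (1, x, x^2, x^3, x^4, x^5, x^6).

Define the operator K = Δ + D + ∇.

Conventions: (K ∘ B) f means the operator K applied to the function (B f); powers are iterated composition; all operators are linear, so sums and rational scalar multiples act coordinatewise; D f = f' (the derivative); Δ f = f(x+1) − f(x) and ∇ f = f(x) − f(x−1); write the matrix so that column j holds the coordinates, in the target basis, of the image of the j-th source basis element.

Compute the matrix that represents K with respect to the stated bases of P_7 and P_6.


image of 1: 0
image of x: 3
image of x^2: 6x
image of x^3: 9x^2 + 2
image of x^4: 12x^3 + 8x
image of x^5: 15x^4 + 20x^2 + 2
image of x^6: 18x^5 + 40x^3 + 12x
image of x^7: 21x^6 + 70x^4 + 42x^2 + 2
each image's coordinates form column j of the matrix

the matrix is [[0, 3, 0, 2, 0, 2, 0, 2]; [0, 0, 6, 0, 8, 0, 12, 0]; [0, 0, 0, 9, 0, 20, 0, 42]; [0, 0, 0, 0, 12, 0, 40, 0]; [0, 0, 0, 0, 0, 15, 0, 70]; [0, 0, 0, 0, 0, 0, 18, 0]; [0, 0, 0, 0, 0, 0, 0, 21]] (rows listed top to bottom)


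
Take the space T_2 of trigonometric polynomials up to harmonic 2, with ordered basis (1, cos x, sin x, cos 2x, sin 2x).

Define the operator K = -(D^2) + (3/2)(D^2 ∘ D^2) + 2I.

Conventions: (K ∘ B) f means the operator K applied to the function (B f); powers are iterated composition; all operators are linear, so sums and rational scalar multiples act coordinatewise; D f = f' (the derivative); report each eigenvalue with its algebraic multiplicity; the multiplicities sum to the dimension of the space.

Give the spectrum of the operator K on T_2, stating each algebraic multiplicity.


λ = 2 (multiplicity 1), λ = 9/2 (multiplicity 2), λ = 30 (multiplicity 2)

image of 1: 2
image of cos x: (9/2)cos x
image of sin x: (9/2)sin x
image of cos 2x: 30cos 2x
image of sin 2x: 30sin 2x
the matrix is diagonal; its diagonal is (2, 9/2, 9/2, 30, 30)
for a triangular matrix the eigenvalues are the diagonal entries, with algebraic multiplicity their repetition count


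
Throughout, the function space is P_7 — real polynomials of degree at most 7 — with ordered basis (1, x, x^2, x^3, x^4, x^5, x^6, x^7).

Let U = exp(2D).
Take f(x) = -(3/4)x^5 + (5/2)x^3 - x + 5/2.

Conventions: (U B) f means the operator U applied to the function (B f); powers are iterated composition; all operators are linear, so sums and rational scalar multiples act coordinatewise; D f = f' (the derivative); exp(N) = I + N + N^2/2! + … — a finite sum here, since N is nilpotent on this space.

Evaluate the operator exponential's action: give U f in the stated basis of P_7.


the image equals g(x) = -(3/4)x^5 - (15/2)x^4 - (55/2)x^3 - 45x^2 - 31x - 7/2

order-1 term: -(15/2)x^4 + 15x^2 - 2
order-2 term: -30x^3 + 30x
order-3 term: -60x^2 + 20
order-4 term: -60x
order-5 term: -24
the series for exp(2D) f terminates at order 5
exp(2D) f = -(3/4)x^5 - (15/2)x^4 - (55/2)x^3 - 45x^2 - 31x - 7/2


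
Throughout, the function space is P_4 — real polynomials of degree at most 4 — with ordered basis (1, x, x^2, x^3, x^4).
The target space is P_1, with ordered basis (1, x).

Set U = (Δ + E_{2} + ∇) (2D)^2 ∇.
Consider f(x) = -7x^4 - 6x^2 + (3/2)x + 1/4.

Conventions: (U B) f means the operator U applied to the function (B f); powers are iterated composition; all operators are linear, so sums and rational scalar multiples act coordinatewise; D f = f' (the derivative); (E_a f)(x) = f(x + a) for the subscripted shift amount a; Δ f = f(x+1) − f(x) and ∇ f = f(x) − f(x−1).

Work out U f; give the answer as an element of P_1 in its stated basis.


∇ f = -28x^3 + 42x^2 - 40x + 29/2
D ∇ f = -84x^2 + 84x - 40
(2D) ∇ f = -168x^2 + 168x - 80
D (2D) ∇ f = -336x + 168
(2D) (2D) ∇ f = -672x + 336
Δ (2D)^2 ∇ f = -672
E_{2} (2D)^2 ∇ f = -672x - 1008
∇ (2D)^2 ∇ f = -672
(Δ + E_{2} + ∇) (2D)^2 ∇ f = -672x - 2352

the result is g(x) = -672x - 2352


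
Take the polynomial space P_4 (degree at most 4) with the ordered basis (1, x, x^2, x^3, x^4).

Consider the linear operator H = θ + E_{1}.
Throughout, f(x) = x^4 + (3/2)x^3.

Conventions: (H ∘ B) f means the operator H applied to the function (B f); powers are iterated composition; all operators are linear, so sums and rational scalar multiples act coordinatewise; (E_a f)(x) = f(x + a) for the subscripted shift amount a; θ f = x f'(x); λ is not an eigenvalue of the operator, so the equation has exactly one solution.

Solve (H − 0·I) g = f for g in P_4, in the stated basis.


g(x) = (1/5)x^4 + (7/40)x^3 - (23/40)x^2 - (7/80)x + 23/80

write g with unknown coordinates in the stated basis and equate coefficients in (H − 0·I) g = f
solving from the highest basis element down gives g = (1/5)x^4 + (7/40)x^3 - (23/40)x^2 - (7/80)x + 23/80
check: H g = x^4 + (3/2)x^3
so H g − 0·g = x^4 + (3/2)x^3 = f ✓


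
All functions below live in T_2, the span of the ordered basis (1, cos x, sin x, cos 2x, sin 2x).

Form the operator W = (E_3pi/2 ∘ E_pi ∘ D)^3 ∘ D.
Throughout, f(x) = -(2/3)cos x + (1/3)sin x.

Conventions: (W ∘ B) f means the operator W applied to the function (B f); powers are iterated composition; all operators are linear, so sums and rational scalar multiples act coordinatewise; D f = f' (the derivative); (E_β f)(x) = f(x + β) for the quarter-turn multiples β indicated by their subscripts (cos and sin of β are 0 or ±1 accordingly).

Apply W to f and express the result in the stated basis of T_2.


the result is g(x) = -(1/3)cos x - (2/3)sin x

D f = (1/3)cos x + (2/3)sin x
D D f = (2/3)cos x - (1/3)sin x
E_pi D D f = -(2/3)cos x + (1/3)sin x
E_3pi/2 E_pi D D f = -(1/3)cos x - (2/3)sin x
D (E_3pi/2 ∘ E_pi ∘ D) D f = -(2/3)cos x + (1/3)sin x
E_pi D (E_3pi/2 ∘ E_pi ∘ D) D f = (2/3)cos x - (1/3)sin x
E_3pi/2 E_pi D (E_3pi/2 ∘ E_pi ∘ D) D f = (1/3)cos x + (2/3)sin x
D (E_3pi/2 ∘ E_pi ∘ D) (E_3pi/2 ∘ E_pi ∘ D) D f = (2/3)cos x - (1/3)sin x
E_pi D (E_3pi/2 ∘ E_pi ∘ D) (E_3pi/2 ∘ E_pi ∘ D) D f = -(2/3)cos x + (1/3)sin x
E_3pi/2 E_pi D (E_3pi/2 ∘ E_pi ∘ D) (E_3pi/2 ∘ E_pi ∘ D) D f = -(1/3)cos x - (2/3)sin x


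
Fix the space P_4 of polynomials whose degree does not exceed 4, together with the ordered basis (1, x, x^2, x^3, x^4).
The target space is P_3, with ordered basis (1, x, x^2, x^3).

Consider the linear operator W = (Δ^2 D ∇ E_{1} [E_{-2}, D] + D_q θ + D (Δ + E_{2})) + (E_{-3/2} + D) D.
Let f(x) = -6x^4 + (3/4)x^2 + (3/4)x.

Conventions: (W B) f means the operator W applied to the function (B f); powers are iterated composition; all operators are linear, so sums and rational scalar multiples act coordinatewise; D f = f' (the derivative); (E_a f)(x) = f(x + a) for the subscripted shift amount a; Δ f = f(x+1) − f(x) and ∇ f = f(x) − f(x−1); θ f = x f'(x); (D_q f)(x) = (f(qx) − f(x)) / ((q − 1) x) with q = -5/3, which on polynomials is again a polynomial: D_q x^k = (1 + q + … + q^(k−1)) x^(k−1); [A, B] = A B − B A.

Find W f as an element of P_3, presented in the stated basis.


the result is g(x) = (112/9)x^3 - 180x^2 - 520x - 129

D f = -24x^3 + (3/2)x + 3/4
E_{-2} D f = -24x^3 + 144x^2 - (573/2)x + 759/4
E_{-2} f = -6x^4 + 48x^3 - (573/4)x^2 + (759/4)x - 189/2
D E_{-2} f = -24x^3 + 144x^2 - (573/2)x + 759/4
[E_{-2}, D] f = 0
E_{1} [E_{-2}, D] f = 0
∇ E_{1} [E_{-2}, D] f = 0
D ∇ E_{1} [E_{-2}, D] f = 0
Δ (D ∇ E_{1}) [E_{-2}, D] f = 0
Δ Δ (D ∇ E_{1}) [E_{-2}, D] f = 0
θ f = -24x^4 + (3/2)x^2 + (3/4)x
D_q θ f = (544/9)x^3 - x + 3/4
Δ f = -24x^3 - 36x^2 - (45/2)x - 9/2
E_{2} f = -6x^4 - 48x^3 - (573/4)x^2 - (753/4)x - 183/2
(Δ + E_{2}) f = -6x^4 - 72x^3 - (717/4)x^2 - (843/4)x - 96
D (Δ + E_{2}) f = -24x^3 - 216x^2 - (717/2)x - 843/4
(Δ^2 D ∇ E_{1} [E_{-2}, D] + D_q θ + D (Δ + E_{2})) f = (328/9)x^3 - 216x^2 - (719/2)x - 210
D f = -24x^3 + (3/2)x + 3/4
E_{-3/2} D f = -24x^3 + 108x^2 - (321/2)x + 159/2
D D f = -72x^2 + 3/2
(E_{-3/2} + D) D f = -24x^3 + 36x^2 - (321/2)x + 81
((Δ^2 D ∇ E_{1} [E_{-2}, D] + D_q θ + D (Δ + E_{2})) + (E_{-3/2} + D) D) f = (112/9)x^3 - 180x^2 - 520x - 129


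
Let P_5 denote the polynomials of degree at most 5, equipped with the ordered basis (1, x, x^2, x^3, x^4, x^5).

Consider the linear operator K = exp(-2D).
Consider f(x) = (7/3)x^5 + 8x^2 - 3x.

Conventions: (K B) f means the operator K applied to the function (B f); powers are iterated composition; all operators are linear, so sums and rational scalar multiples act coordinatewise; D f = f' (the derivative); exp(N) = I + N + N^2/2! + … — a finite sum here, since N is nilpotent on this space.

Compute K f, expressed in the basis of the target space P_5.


order-1 term: -(70/3)x^4 - 32x + 6
order-2 term: (280/3)x^3 + 32
order-3 term: -(560/3)x^2
order-4 term: (560/3)x
order-5 term: -224/3
the series for exp(-2D) f terminates at order 5
exp(-2D) f = (7/3)x^5 - (70/3)x^4 + (280/3)x^3 - (536/3)x^2 + (455/3)x - 110/3

the result is g(x) = (7/3)x^5 - (70/3)x^4 + (280/3)x^3 - (536/3)x^2 + (455/3)x - 110/3


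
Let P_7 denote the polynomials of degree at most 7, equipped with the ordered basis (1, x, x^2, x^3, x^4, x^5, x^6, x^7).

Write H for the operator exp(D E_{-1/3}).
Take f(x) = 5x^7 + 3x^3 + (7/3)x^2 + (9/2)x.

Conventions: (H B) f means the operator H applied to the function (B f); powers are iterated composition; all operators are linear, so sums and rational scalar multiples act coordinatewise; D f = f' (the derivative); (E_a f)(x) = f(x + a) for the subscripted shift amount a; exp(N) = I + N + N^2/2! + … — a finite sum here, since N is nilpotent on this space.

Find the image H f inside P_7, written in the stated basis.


order-1 term: 35x^6 - 70x^5 + (175/3)x^4 - (700/27)x^3 + (418/27)x^2 - (178/81)x + 5821/1458
order-2 term: 105x^5 - 350x^4 + (1400/3)x^3 - (2800/9)x^2 + (3043/27)x - 1417/81
order-3 term: 175x^4 - 700x^3 + 1050x^2 - 700x + 178
order-4 term: 175x^3 - 700x^2 + (2800/3)x - 11200/27
order-5 term: 105x^2 - 350x + 875/3
order-6 term: 35x - 70
order-7 term: 5
the series for exp(D E_{-1/3}) f terminates at order 7
exp(D E_{-1/3}) f = 5x^7 + 35x^6 + 35x^5 - (350/3)x^4 - (2194/27)x^3 + (4366/27)x^2 + (5401/162)x - 34481/1458

g(x) = 5x^7 + 35x^6 + 35x^5 - (350/3)x^4 - (2194/27)x^3 + (4366/27)x^2 + (5401/162)x - 34481/1458


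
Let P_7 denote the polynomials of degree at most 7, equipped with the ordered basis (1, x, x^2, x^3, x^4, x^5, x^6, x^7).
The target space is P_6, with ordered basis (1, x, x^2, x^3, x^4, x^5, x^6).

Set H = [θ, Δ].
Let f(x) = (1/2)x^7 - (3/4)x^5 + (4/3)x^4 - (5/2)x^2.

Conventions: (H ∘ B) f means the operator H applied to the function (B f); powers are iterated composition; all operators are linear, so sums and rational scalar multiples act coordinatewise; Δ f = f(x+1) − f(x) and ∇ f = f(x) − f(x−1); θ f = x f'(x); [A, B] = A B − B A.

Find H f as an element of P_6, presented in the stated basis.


g(x) = -(7/2)x^6 - 21x^5 - (195/4)x^4 - (181/3)x^3 - 46x^2 - 17x - 1/12

Δ f = (7/2)x^6 + (21/2)x^5 + (55/4)x^4 + (46/3)x^3 + 11x^2 + (1/12)x - 17/12
θ Δ f = 21x^6 + (105/2)x^5 + 55x^4 + 46x^3 + 22x^2 + (1/12)x
θ f = (7/2)x^7 - (15/4)x^5 + (16/3)x^4 - 5x^2
Δ θ f = (49/2)x^6 + (147/2)x^5 + (415/4)x^4 + (319/3)x^3 + 68x^2 + (205/12)x + 1/12
[θ, Δ] f = -(7/2)x^6 - 21x^5 - (195/4)x^4 - (181/3)x^3 - 46x^2 - 17x - 1/12


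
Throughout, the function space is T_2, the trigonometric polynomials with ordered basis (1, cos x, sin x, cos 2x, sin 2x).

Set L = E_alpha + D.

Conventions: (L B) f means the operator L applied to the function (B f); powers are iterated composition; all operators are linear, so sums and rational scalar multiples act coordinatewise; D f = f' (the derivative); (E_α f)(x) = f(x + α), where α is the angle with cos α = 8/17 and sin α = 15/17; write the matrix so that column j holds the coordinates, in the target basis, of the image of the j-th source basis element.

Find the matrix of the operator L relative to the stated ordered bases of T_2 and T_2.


image of 1: 1
image of cos x: (8/17)cos x - (32/17)sin x
image of sin x: (32/17)cos x + (8/17)sin x
image of cos 2x: -(161/289)cos 2x - (818/289)sin 2x
image of sin 2x: (818/289)cos 2x - (161/289)sin 2x
each image's coordinates form column j of the matrix

the matrix is [[1, 0, 0, 0, 0]; [0, 8/17, 32/17, 0, 0]; [0, -32/17, 8/17, 0, 0]; [0, 0, 0, -161/289, 818/289]; [0, 0, 0, -818/289, -161/289]] (rows listed top to bottom)


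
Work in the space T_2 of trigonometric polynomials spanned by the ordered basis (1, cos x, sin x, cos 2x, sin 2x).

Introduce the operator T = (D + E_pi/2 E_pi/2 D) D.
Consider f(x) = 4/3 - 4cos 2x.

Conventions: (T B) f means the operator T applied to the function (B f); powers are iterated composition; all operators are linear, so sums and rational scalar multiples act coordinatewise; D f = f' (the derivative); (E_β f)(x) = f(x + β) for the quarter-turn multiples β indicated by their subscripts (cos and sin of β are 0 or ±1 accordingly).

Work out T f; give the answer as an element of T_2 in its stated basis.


g(x) = 32cos 2x

D f = 8sin 2x
D D f = 16cos 2x
D D f = 16cos 2x
E_pi/2 D D f = -16cos 2x
E_pi/2 E_pi/2 D D f = 16cos 2x
(D + E_pi/2 E_pi/2 D) D f = 32cos 2x


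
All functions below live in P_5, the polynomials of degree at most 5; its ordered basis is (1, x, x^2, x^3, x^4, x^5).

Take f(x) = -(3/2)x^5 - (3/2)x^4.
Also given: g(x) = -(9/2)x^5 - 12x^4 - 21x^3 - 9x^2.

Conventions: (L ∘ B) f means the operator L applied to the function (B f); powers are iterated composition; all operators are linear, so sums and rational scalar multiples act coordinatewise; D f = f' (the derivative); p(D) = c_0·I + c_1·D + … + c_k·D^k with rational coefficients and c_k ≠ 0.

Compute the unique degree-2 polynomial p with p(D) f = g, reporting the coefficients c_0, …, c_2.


D^0 f = -(3/2)x^5 - (3/2)x^4
D^1 f = -(15/2)x^4 - 6x^3
D^2 f = -30x^3 - 18x^2
matching coefficients of g against c_0 f + c_1 Df + … from the top degree down determines the c_i
solution: c_0 = 3, c_1 = 1, c_2 = 1/2

p(D) = 3·I + D + (1/2)·D^2, i.e. c_0 = 3, c_1 = 1, c_2 = 1/2


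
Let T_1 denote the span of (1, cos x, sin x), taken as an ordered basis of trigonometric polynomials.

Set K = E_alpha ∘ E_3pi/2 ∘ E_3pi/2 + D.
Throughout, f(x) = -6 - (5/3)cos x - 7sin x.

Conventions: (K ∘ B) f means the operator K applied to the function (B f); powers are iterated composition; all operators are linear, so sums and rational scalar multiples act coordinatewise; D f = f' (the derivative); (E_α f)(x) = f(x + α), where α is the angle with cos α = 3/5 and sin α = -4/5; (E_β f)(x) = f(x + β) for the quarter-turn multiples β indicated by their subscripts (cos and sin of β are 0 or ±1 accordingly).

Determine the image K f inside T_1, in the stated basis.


g(x) = -6 - (58/5)cos x + (36/5)sin x

E_3pi/2 f = -6 + 7cos x - (5/3)sin x
E_3pi/2 E_3pi/2 f = -6 + (5/3)cos x + 7sin x
E_alpha E_3pi/2 E_3pi/2 f = -6 - (23/5)cos x + (83/15)sin x
D f = -7cos x + (5/3)sin x
(E_alpha ∘ E_3pi/2 ∘ E_3pi/2 + D) f = -6 - (58/5)cos x + (36/5)sin x


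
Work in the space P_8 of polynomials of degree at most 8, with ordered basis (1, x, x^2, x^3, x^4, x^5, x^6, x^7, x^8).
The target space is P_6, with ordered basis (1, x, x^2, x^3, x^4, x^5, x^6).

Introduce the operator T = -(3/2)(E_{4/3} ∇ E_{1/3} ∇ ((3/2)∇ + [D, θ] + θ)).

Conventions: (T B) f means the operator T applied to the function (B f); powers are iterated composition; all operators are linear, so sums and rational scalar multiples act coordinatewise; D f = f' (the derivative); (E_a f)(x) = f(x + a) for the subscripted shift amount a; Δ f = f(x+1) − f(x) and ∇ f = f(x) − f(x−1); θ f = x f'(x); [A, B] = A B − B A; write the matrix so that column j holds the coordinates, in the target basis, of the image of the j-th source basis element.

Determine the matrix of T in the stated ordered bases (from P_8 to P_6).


image of 1: 0
image of x: 0
image of x^2: -6
image of x^3: -27x - 81/2
image of x^4: -72x^2 - 186x - 77
image of x^5: -150x^3 - 525x^2 - 440x - 3365/18
image of x^6: -270x^4 - 1170x^3 - 1485x^2 - 1235x - 1019/3
image of x^7: -441x^5 - (4515/2)x^4 - 3850x^3 - (28315/6)x^2 - (23408/9)x - 37471/54
image of x^8: -672x^6 - 3948x^5 - 8470x^4 - (122780/9)x^3 - (101668/9)x^2 - (161420/27)x - 304235/243
each image's coordinates form column j of the matrix

the matrix is [[0, 0, -6, -81/2, -77, -3365/18, -1019/3, -37471/54, -304235/243]; [0, 0, 0, -27, -186, -440, -1235, -23408/9, -161420/27]; [0, 0, 0, 0, -72, -525, -1485, -28315/6, -101668/9]; [0, 0, 0, 0, 0, -150, -1170, -3850, -122780/9]; [0, 0, 0, 0, 0, 0, -270, -4515/2, -8470]; [0, 0, 0, 0, 0, 0, 0, -441, -3948]; [0, 0, 0, 0, 0, 0, 0, 0, -672]] (rows listed top to bottom)


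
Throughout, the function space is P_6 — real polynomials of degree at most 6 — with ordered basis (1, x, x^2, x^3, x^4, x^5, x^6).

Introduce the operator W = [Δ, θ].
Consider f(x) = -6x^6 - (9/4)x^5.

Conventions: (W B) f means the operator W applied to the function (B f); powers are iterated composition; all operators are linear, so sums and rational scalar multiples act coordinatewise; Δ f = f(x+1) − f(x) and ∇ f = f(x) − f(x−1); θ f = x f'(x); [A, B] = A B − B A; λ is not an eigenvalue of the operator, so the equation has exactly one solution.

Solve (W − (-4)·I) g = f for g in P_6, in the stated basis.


g(x) = -(3/2)x^6 + (27/16)x^5 + (585/64)x^4 + (315/64)x^3 - (5445/256)x^2 - (10935/512)x + 6723/2048

write g with unknown coordinates in the stated basis and equate coefficients in (W − (-4)·I) g = f
solving from the highest basis element down gives g = -(3/2)x^6 + (27/16)x^5 + (585/64)x^4 + (315/64)x^3 - (5445/256)x^2 - (10935/512)x + 6723/2048
check: W g = -9x^5 - (585/16)x^4 - (315/16)x^3 + (5445/64)x^2 + (10935/128)x - 6723/512
so W g − (-4)·g = -6x^6 - (9/4)x^5 = f ✓


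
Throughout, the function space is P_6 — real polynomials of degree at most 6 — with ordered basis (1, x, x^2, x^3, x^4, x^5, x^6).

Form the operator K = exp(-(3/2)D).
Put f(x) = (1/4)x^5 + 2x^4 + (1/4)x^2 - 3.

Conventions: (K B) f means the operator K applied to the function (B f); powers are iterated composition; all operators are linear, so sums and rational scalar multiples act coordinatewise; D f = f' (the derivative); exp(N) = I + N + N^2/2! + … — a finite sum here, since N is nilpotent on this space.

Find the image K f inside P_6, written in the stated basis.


order-1 term: -(15/8)x^4 - 12x^3 - (3/4)x
order-2 term: (45/8)x^3 + 27x^2 + 9/16
order-3 term: -(135/16)x^2 - 27x
order-4 term: (405/64)x + 81/8
order-5 term: -243/128
the series for exp(-(3/2)D) f terminates at order 5
exp(-(3/2)D) f = (1/4)x^5 + (1/8)x^4 - (51/8)x^3 + (301/16)x^2 - (1371/64)x + 741/128

g(x) = (1/4)x^5 + (1/8)x^4 - (51/8)x^3 + (301/16)x^2 - (1371/64)x + 741/128


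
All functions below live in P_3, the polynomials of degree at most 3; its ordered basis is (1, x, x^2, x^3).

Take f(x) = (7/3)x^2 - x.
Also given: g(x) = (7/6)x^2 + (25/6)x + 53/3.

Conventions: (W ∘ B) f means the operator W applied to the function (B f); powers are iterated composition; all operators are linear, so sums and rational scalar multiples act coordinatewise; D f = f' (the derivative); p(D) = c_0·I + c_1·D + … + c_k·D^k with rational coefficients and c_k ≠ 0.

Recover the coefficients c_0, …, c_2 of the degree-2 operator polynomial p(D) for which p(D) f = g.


D^0 f = (7/3)x^2 - x
D^1 f = (14/3)x - 1
D^2 f = 14/3
matching coefficients of g against c_0 f + c_1 Df + … from the top degree down determines the c_i
solution: c_0 = 1/2, c_1 = 1, c_2 = 4

p(D) = (1/2)·I + D + 4·D^2, i.e. c_0 = 1/2, c_1 = 1, c_2 = 4


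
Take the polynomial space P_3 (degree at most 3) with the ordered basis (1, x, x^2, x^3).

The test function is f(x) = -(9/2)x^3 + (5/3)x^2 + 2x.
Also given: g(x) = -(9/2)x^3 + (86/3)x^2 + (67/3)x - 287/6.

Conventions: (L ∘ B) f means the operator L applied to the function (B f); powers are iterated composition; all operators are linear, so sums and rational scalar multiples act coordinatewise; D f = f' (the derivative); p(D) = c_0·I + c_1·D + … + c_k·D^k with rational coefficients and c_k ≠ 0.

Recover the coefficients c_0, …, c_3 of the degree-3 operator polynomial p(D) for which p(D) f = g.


p(D) = I − 2·D − D^2 + (3/2)·D^3, i.e. c_0 = 1, c_1 = -2, c_2 = -1, c_3 = 3/2

D^0 f = -(9/2)x^3 + (5/3)x^2 + 2x
D^1 f = -(27/2)x^2 + (10/3)x + 2
D^2 f = -27x + 10/3
D^3 f = -27
matching coefficients of g against c_0 f + c_1 Df + … from the top degree down determines the c_i
solution: c_0 = 1, c_1 = -2, c_2 = -1, c_3 = 3/2


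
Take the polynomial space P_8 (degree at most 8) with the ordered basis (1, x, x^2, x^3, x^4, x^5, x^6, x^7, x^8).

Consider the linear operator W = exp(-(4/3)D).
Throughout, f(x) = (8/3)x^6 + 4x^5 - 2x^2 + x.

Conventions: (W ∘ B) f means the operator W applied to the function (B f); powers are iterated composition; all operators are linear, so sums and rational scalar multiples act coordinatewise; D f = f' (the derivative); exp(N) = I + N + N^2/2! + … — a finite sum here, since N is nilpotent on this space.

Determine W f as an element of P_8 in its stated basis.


the result is g(x) = (8/3)x^6 - (52/3)x^5 + (400/9)x^4 - (4480/81)x^3 + (2398/81)x^2 + (515/243)x - 14788/2187

order-1 term: -(64/3)x^5 - (80/3)x^4 + (16/3)x - 4/3
order-2 term: (640/9)x^4 + (640/9)x^3 - 32/9
order-3 term: -(10240/81)x^3 - (2560/27)x^2
order-4 term: (10240/81)x^2 + (5120/81)x
order-5 term: -(16384/243)x - 4096/243
order-6 term: 32768/2187
the series for exp(-(4/3)D) f terminates at order 6
exp(-(4/3)D) f = (8/3)x^6 - (52/3)x^5 + (400/9)x^4 - (4480/81)x^3 + (2398/81)x^2 + (515/243)x - 14788/2187


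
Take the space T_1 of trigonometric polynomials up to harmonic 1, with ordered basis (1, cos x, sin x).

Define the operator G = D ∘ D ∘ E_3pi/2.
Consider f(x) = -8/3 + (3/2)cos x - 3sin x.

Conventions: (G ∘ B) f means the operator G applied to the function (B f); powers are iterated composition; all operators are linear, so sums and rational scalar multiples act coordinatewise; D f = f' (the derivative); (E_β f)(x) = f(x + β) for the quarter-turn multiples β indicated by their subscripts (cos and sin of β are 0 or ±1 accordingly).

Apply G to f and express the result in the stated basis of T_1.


the result is g(x) = -3cos x - (3/2)sin x

E_3pi/2 f = -8/3 + 3cos x + (3/2)sin x
D E_3pi/2 f = (3/2)cos x - 3sin x
D (D ∘ E_3pi/2) f = -3cos x - (3/2)sin x


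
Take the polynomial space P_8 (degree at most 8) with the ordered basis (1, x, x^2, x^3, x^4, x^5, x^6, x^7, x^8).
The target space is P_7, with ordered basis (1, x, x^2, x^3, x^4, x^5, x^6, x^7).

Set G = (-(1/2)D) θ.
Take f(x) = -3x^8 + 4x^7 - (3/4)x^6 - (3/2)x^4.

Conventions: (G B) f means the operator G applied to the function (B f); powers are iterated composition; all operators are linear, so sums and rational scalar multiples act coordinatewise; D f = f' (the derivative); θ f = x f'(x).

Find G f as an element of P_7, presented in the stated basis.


the result is g(x) = 96x^7 - 98x^6 + (27/2)x^5 + 12x^3

θ f = -24x^8 + 28x^7 - (9/2)x^6 - 6x^4
D θ f = -192x^7 + 196x^6 - 27x^5 - 24x^3
(-(1/2)D) θ f = 96x^7 - 98x^6 + (27/2)x^5 + 12x^3


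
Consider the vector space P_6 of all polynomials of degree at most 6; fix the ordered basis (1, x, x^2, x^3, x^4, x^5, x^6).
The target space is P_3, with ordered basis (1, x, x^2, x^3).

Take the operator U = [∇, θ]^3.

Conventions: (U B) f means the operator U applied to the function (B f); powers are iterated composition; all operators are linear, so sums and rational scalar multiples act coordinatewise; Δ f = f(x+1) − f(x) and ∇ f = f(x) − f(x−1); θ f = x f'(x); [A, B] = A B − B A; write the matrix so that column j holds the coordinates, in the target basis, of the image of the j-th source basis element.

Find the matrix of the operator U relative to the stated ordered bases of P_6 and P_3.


image of 1: 0
image of x: 0
image of x^2: 0
image of x^3: 6
image of x^4: 24x - 72
image of x^5: 60x^2 - 360x + 540
image of x^6: 120x^3 - 1080x^2 + 3240x - 3240
each image's coordinates form column j of the matrix

the matrix is [[0, 0, 0, 6, -72, 540, -3240]; [0, 0, 0, 0, 24, -360, 3240]; [0, 0, 0, 0, 0, 60, -1080]; [0, 0, 0, 0, 0, 0, 120]] (rows listed top to bottom)


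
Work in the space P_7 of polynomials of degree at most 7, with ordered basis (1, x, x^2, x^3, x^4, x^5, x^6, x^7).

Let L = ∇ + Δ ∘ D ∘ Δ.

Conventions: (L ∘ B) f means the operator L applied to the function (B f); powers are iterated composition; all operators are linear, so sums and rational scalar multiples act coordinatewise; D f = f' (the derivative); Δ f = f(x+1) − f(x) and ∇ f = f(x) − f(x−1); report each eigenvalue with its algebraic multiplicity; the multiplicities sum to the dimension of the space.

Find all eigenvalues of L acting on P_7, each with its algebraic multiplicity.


image of 1: 0
image of x: 1
image of x^2: 2x - 1
image of x^3: 3x^2 - 3x + 7
image of x^4: 4x^3 - 6x^2 + 28x + 23
image of x^5: 5x^4 - 10x^3 + 70x^2 + 115x + 71
image of x^6: 6x^5 - 15x^4 + 140x^3 + 345x^2 + 426x + 179
image of x^7: 7x^6 - 21x^5 + 245x^4 + 805x^3 + 1491x^2 + 1253x + 435
the matrix is upper triangular; its diagonal is (0, 0, 0, 0, 0, 0, 0, 0)
for a triangular matrix the eigenvalues are the diagonal entries, with algebraic multiplicity their repetition count

λ = 0 (multiplicity 8)


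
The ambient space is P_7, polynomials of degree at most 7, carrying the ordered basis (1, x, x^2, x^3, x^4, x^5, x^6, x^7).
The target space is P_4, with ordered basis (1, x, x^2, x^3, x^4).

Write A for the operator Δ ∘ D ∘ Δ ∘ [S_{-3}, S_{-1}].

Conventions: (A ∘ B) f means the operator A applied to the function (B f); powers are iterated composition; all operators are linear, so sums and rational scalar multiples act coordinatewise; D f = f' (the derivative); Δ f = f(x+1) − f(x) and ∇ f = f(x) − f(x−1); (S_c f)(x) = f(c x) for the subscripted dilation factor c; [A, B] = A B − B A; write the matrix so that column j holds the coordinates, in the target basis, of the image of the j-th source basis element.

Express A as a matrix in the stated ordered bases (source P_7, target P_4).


the matrix is [[0, 0, 0, 0, 0, 0, 0, 0]; [0, 0, 0, 0, 0, 0, 0, 0]; [0, 0, 0, 0, 0, 0, 0, 0]; [0, 0, 0, 0, 0, 0, 0, 0]; [0, 0, 0, 0, 0, 0, 0, 0]] (rows listed top to bottom)

image of 1: 0
image of x: 0
image of x^2: 0
image of x^3: 0
image of x^4: 0
image of x^5: 0
image of x^6: 0
image of x^7: 0
each image's coordinates form column j of the matrix


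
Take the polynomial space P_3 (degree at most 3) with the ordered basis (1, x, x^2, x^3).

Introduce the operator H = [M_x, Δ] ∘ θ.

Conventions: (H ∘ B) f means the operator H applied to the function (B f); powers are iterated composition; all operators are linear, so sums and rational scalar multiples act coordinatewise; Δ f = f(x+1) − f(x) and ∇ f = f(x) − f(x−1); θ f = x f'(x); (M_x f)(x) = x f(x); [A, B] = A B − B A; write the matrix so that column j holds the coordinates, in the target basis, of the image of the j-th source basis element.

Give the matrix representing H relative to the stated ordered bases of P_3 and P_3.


the matrix is [[0, -1, -2, -3]; [0, -1, -4, -9]; [0, 0, -2, -9]; [0, 0, 0, -3]] (rows listed top to bottom)

image of 1: 0
image of x: -x - 1
image of x^2: -2x^2 - 4x - 2
image of x^3: -3x^3 - 9x^2 - 9x - 3
each image's coordinates form column j of the matrix


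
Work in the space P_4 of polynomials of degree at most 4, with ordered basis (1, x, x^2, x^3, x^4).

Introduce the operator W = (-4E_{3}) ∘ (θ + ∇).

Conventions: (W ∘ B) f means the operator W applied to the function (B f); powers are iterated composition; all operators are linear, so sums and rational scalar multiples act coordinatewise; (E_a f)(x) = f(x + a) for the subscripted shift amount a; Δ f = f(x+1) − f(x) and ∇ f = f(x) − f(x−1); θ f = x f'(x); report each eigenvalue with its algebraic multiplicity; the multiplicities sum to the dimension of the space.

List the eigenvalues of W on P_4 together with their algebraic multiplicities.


image of 1: 0
image of x: -4x - 16
image of x^2: -8x^2 - 56x - 92
image of x^3: -12x^3 - 120x^2 - 384x - 400
image of x^4: -16x^4 - 208x^3 - 984x^2 - 2032x - 1556
the matrix is upper triangular; its diagonal is (0, -4, -8, -12, -16)
for a triangular matrix the eigenvalues are the diagonal entries, with algebraic multiplicity their repetition count

λ = -16 (multiplicity 1), λ = -12 (multiplicity 1), λ = -8 (multiplicity 1), λ = -4 (multiplicity 1), λ = 0 (multiplicity 1)


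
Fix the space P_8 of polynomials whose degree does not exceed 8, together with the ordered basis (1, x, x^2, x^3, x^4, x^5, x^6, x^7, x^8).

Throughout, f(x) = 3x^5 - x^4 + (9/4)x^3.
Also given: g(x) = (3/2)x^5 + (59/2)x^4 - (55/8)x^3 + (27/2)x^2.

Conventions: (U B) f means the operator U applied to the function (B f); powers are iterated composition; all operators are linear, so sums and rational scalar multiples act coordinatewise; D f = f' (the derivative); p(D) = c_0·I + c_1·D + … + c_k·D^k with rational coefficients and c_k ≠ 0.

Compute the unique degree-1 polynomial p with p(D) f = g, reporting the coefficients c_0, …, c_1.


D^0 f = 3x^5 - x^4 + (9/4)x^3
D^1 f = 15x^4 - 4x^3 + (27/4)x^2
matching coefficients of g against c_0 f + c_1 Df + … from the top degree down determines the c_i
solution: c_0 = 1/2, c_1 = 2

c_0 = 1/2, c_1 = 2


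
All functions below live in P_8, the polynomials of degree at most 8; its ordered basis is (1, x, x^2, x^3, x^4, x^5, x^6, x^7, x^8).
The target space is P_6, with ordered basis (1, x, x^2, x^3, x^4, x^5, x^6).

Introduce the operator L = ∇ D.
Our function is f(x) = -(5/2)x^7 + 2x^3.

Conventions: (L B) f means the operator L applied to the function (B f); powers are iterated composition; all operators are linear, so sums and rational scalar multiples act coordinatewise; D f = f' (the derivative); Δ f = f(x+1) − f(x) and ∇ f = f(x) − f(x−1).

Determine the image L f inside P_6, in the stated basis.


the result is g(x) = -105x^5 + (525/2)x^4 - 350x^3 + (525/2)x^2 - 93x + 23/2

D f = -(35/2)x^6 + 6x^2
∇ D f = -105x^5 + (525/2)x^4 - 350x^3 + (525/2)x^2 - 93x + 23/2
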